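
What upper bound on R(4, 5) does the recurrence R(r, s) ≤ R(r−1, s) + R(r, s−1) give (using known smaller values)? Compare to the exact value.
R(4, 5) ≤ R(3, 5) + R(4, 4) = 14 + 18 = 32; exact value R(4, 5) = 25.

The Erdős–Szekeres recurrence R(r, s) ≤ R(r−1, s) + R(r, s−1) applied to (r, s) = (4, 5) gives
  R(4, 5) ≤ R(3, 5) + R(4, 4) = 14 + 18 = 32.
(Recall R(2, k) = k and R is symmetric.) The recurrence is not tight here (it gives 32, but the exact value is R(4, 5) = 25); the tight upper bound requires a sharper argument than the simple recurrence, combined with a lower-bound construction on K_{24}.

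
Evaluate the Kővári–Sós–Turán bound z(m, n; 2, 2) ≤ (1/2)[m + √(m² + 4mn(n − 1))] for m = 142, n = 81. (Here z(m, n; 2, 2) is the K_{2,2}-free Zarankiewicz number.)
z(142, 81; 2, 2) ≤ (1/2)[142 + √(142² + 4·142·81·80)] = (1/2)[142 + √3700804] = 1032.8737

Kővári–Sós–Turán: let r_1, ..., r_142 be the row sums and z = Σ r_i the total number of 1s. Each pair of columns can share at most one row with both entries 1 (else a 2×2 all-ones block appears), so Σ_i C(r_i, 2) ≤ C(81, 2) = 3240. By convexity Σ_i C(r_i, 2) ≥ 142·C(z/142, 2) = z(z − 142)/(2·142), giving z² − 142z − 142·81·80 ≤ 0 and hence z ≤ (1/2)[142 + √(20164 + 4·920160)] = (1/2)[142 + √3700804] ≈ (1/2)(142 + 1923.7474) = 1032.8737.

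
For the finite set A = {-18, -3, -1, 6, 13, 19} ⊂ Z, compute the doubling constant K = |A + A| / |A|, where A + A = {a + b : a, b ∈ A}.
K = |A + A| / |A| = 20/6 = 10/3

Enumerate A + A = {a + b : a, b ∈ A}. With |A| = 6, there are |A|^2 = 36 ordered sum pairs; collecting distinct values, A + A = {-36, -21, -19, -12, -6, -5, -4, -2, 1, 3, 5, 10, 12, 16, 18, 19, 25, 26, 32, 38}, so |A + A| = 20. Thus K = 20/6 = 10/3. For comparison, the minimum possible |A + A| over all 6-element sets is 2·6 − 1 = 11 (so min K = 11/6), attained only by arithmetic progressions.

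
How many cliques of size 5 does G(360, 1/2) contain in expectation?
E[# K_5] = C(360, 5) · (1/2)^C(5, 2) = 49002354072 / 2^10 = 6125294259/128 = 47853861.3984375

For each 5-subset S of vertices (there are C(360, 5) = 49002354072 such S), let X_S = 1 if S induces a K_5 (all C(5, 2) = 10 edges present). Then P(X_S = 1) = (1/2)^10 = 1/1024. By linearity of expectation, E[# K_5] = C(360, 5) · (1/2)^10 = 49002354072 / 1024 = 6125294259/128 = 47853861.3984375.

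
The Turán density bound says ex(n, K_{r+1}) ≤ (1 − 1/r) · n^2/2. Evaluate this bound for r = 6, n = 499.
Turán density bound = (5/6) · 499^2/2 = 1245005/12 ≈ 103750.4167

Turán's theorem: ex(n, K_{r+1}) is achieved by the complete r-partite Turán graph T(n, r) with parts as balanced as possible, and is at most (1 − 1/r) · n^2/2. For r = 6, n = 499: the density bound is (5/6) · 249001/2 = 1245005/12 ≈ 103750.4167. The integer-valued extremum is e(T(499, 6)) = 103750, which is strictly less than the density bound 1245005/12 since 6 ∤ 499 (the parts of T(499, 6) cannot all be equal).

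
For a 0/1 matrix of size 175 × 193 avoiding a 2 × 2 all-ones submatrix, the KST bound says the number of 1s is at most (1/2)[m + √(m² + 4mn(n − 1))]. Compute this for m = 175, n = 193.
z(175, 193; 2, 2) ≤ (1/2)[175 + √(175² + 4·175·193·192)] = (1/2)[175 + √25969825] = 2635.5299

Kővári–Sós–Turán: let r_1, ..., r_175 be the row sums and z = Σ r_i the total number of 1s. Each pair of columns can share at most one row with both entries 1 (else a 2×2 all-ones block appears), so Σ_i C(r_i, 2) ≤ C(193, 2) = 18528. By convexity Σ_i C(r_i, 2) ≥ 175·C(z/175, 2) = z(z − 175)/(2·175), giving z² − 175z − 175·193·192 ≤ 0 and hence z ≤ (1/2)[175 + √(30625 + 4·6484800)] = (1/2)[175 + √25969825] ≈ (1/2)(175 + 5096.0598) = 2635.5299.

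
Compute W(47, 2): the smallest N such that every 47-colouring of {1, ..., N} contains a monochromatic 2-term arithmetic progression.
W(47, 2) = 47 + 1 = 48

A 2-term AP is any pair of integers, so a monochromatic 2-AP exists iff some colour is used at least twice. With 47 colours, the colouring i ↦ i on {1, ..., 47} uses each colour once, avoiding any monochromatic pair, so W(47, 2) > 47. For {1, ..., 48}, pigeonhole forces two integers of the same colour, which form a monochromatic 2-AP. Hence W(47, 2) = 48.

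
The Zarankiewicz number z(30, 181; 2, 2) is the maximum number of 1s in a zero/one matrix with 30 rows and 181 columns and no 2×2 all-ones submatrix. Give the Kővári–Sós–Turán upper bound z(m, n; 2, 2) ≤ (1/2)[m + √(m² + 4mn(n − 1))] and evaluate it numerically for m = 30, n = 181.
z(30, 181; 2, 2) ≤ (1/2)[30 + √(30² + 4·30·181·180)] = (1/2)[30 + √3910500] = 1003.7492

Kővári–Sós–Turán: let r_1, ..., r_30 be the row sums and z = Σ r_i the total number of 1s. Each pair of columns can share at most one row with both entries 1 (else a 2×2 all-ones block appears), so Σ_i C(r_i, 2) ≤ C(181, 2) = 16290. By convexity Σ_i C(r_i, 2) ≥ 30·C(z/30, 2) = z(z − 30)/(2·30), giving z² − 30z − 30·181·180 ≤ 0 and hence z ≤ (1/2)[30 + √(900 + 4·977400)] = (1/2)[30 + √3910500] ≈ (1/2)(30 + 1977.4984) = 1003.7492.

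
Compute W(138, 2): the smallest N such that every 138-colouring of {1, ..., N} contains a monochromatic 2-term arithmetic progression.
W(138, 2) = 138 + 1 = 139

A 2-term AP is any pair of integers, so a monochromatic 2-AP exists iff some colour is used at least twice. With 138 colours, the colouring i ↦ i on {1, ..., 138} uses each colour once, avoiding any monochromatic pair, so W(138, 2) > 138. For {1, ..., 139}, pigeonhole forces two integers of the same colour, which form a monochromatic 2-AP. Hence W(138, 2) = 139.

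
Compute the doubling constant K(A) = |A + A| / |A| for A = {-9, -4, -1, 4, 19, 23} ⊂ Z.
K = |A + A| / |A| = 20/6 = 10/3

Enumerate A + A = {a + b : a, b ∈ A}. With |A| = 6, there are |A|^2 = 36 ordered sum pairs; collecting distinct values, A + A = {-18, -13, -10, -8, -5, -2, 0, 3, 8, 10, 14, 15, 18, 19, 22, 23, 27, 38, 42, 46}, so |A + A| = 20. Thus K = 20/6 = 10/3. For comparison, the minimum possible |A + A| over all 6-element sets is 2·6 − 1 = 11 (so min K = 11/6), attained only by arithmetic progressions.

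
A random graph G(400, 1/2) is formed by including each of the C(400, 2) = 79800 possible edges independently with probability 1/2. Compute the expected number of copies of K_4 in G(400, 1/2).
E[# K_4] = C(400, 4) · (1/2)^C(4, 2) = 1050739900 / 2^6 = 262684975/16 = 16417810.9375

For each 4-subset S of vertices (there are C(400, 4) = 1050739900 such S), let X_S = 1 if S induces a K_4 (all C(4, 2) = 6 edges present). Then P(X_S = 1) = (1/2)^6 = 1/64. By linearity of expectation, E[# K_4] = C(400, 4) · (1/2)^6 = 1050739900 / 64 = 262684975/16 = 16417810.9375.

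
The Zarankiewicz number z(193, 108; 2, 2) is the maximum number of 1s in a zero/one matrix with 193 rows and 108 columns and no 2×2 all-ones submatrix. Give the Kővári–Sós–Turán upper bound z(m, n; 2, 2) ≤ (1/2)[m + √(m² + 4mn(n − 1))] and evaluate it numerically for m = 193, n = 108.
z(193, 108; 2, 2) ≤ (1/2)[193 + √(193² + 4·193·108·107)] = (1/2)[193 + √8958481] = 1593.0361

Kővári–Sós–Turán: let r_1, ..., r_193 be the row sums and z = Σ r_i the total number of 1s. Each pair of columns can share at most one row with both entries 1 (else a 2×2 all-ones block appears), so Σ_i C(r_i, 2) ≤ C(108, 2) = 5778. By convexity Σ_i C(r_i, 2) ≥ 193·C(z/193, 2) = z(z − 193)/(2·193), giving z² − 193z − 193·108·107 ≤ 0 and hence z ≤ (1/2)[193 + √(37249 + 4·2230308)] = (1/2)[193 + √8958481] ≈ (1/2)(193 + 2993.0722) = 1593.0361.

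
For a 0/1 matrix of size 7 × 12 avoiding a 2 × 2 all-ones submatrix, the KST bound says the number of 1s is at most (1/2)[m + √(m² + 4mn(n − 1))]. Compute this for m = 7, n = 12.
z(7, 12; 2, 2) ≤ (1/2)[7 + √(7² + 4·7·12·11)] = (1/2)[7 + √3745] = 34.0982

Kővári–Sós–Turán: let r_1, ..., r_7 be the row sums and z = Σ r_i the total number of 1s. Each pair of columns can share at most one row with both entries 1 (else a 2×2 all-ones block appears), so Σ_i C(r_i, 2) ≤ C(12, 2) = 66. By convexity Σ_i C(r_i, 2) ≥ 7·C(z/7, 2) = z(z − 7)/(2·7), giving z² − 7z − 7·12·11 ≤ 0 and hence z ≤ (1/2)[7 + √(49 + 4·924)] = (1/2)[7 + √3745] ≈ (1/2)(7 + 61.1964) = 34.0982.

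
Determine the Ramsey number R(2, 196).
R(2, 196) = 196

R(2, k) = k for all k ≥ 2: in a 2-colouring of K_k, either some edge is red (a red K_2) or all edges are blue (a blue K_k). And K_{195} coloured all-blue has no blue K_196, so R(2, 196) > 195. Hence R(2, 196) = 196.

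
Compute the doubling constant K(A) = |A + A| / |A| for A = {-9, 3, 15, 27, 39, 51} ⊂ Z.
K = |A + A| / |A| = 11/6

Enumerate A + A = {a + b : a, b ∈ A}. With |A| = 6, there are |A|^2 = 36 ordered sum pairs; collecting distinct values, A + A = {-18, -6, 6, 18, 30, 42, 54, 66, 78, 90, 102}, so |A + A| = 11. Thus K = 11/6. Here |A + A| = 2|A| − 1 = 11, the minimum possible — so K = 11/6 is minimal, which holds iff A is an arithmetic progression.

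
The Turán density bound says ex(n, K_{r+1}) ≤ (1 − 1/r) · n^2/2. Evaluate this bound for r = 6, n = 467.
Turán density bound = (5/6) · 467^2/2 = 1090445/12 ≈ 90870.4167

Turán's theorem: ex(n, K_{r+1}) is achieved by the complete r-partite Turán graph T(n, r) with parts as balanced as possible, and is at most (1 − 1/r) · n^2/2. For r = 6, n = 467: the density bound is (5/6) · 218089/2 = 1090445/12 ≈ 90870.4167. The integer-valued extremum is e(T(467, 6)) = 90870, which is strictly less than the density bound 1090445/12 since 6 ∤ 467 (the parts of T(467, 6) cannot all be equal).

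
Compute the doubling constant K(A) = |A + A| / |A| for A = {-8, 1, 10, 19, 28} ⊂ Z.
K = |A + A| / |A| = 9/5

Enumerate A + A = {a + b : a, b ∈ A}. With |A| = 5, there are |A|^2 = 25 ordered sum pairs; collecting distinct values, A + A = {-16, -7, 2, 11, 20, 29, 38, 47, 56}, so |A + A| = 9. Thus K = 9/5. Here |A + A| = 2|A| − 1 = 9, the minimum possible — so K = 9/5 is minimal, which holds iff A is an arithmetic progression.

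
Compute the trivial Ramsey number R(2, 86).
R(2, 86) = 86

R(2, k) = k for all k ≥ 2: in a 2-colouring of K_k, either some edge is red (a red K_2) or all edges are blue (a blue K_k). And K_{85} coloured all-blue has no blue K_86, so R(2, 86) > 85. Hence R(2, 86) = 86.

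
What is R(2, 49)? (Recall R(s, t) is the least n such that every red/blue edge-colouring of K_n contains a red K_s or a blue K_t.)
R(2, 49) = 49

R(2, k) = k for all k ≥ 2: in a 2-colouring of K_k, either some edge is red (a red K_2) or all edges are blue (a blue K_k). And K_{48} coloured all-blue has no blue K_49, so R(2, 49) > 48. Hence R(2, 49) = 49.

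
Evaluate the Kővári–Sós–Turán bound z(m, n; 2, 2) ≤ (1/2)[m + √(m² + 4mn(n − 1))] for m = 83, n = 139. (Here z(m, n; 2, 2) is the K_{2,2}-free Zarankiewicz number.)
z(83, 139; 2, 2) ≤ (1/2)[83 + √(83² + 4·83·139·138)] = (1/2)[83 + √6375313] = 1303.9691

Kővári–Sós–Turán: let r_1, ..., r_83 be the row sums and z = Σ r_i the total number of 1s. Each pair of columns can share at most one row with both entries 1 (else a 2×2 all-ones block appears), so Σ_i C(r_i, 2) ≤ C(139, 2) = 9591. By convexity Σ_i C(r_i, 2) ≥ 83·C(z/83, 2) = z(z − 83)/(2·83), giving z² − 83z − 83·139·138 ≤ 0 and hence z ≤ (1/2)[83 + √(6889 + 4·1592106)] = (1/2)[83 + √6375313] ≈ (1/2)(83 + 2524.9382) = 1303.9691.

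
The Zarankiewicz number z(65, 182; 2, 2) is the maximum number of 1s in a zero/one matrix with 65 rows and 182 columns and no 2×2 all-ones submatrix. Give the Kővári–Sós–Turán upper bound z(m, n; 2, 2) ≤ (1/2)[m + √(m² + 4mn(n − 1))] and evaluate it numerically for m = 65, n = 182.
z(65, 182; 2, 2) ≤ (1/2)[65 + √(65² + 4·65·182·181)] = (1/2)[65 + √8569145] = 1496.1551

Kővári–Sós–Turán: let r_1, ..., r_65 be the row sums and z = Σ r_i the total number of 1s. Each pair of columns can share at most one row with both entries 1 (else a 2×2 all-ones block appears), so Σ_i C(r_i, 2) ≤ C(182, 2) = 16471. By convexity Σ_i C(r_i, 2) ≥ 65·C(z/65, 2) = z(z − 65)/(2·65), giving z² − 65z − 65·182·181 ≤ 0 and hence z ≤ (1/2)[65 + √(4225 + 4·2141230)] = (1/2)[65 + √8569145] ≈ (1/2)(65 + 2927.3102) = 1496.1551.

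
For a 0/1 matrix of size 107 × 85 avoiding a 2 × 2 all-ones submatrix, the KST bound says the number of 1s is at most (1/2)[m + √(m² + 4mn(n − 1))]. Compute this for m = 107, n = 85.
z(107, 85; 2, 2) ≤ (1/2)[107 + √(107² + 4·107·85·84)] = (1/2)[107 + √3067369] = 929.1953

Kővári–Sós–Turán: let r_1, ..., r_107 be the row sums and z = Σ r_i the total number of 1s. Each pair of columns can share at most one row with both entries 1 (else a 2×2 all-ones block appears), so Σ_i C(r_i, 2) ≤ C(85, 2) = 3570. By convexity Σ_i C(r_i, 2) ≥ 107·C(z/107, 2) = z(z − 107)/(2·107), giving z² − 107z − 107·85·84 ≤ 0 and hence z ≤ (1/2)[107 + √(11449 + 4·763980)] = (1/2)[107 + √3067369] ≈ (1/2)(107 + 1751.3906) = 929.1953.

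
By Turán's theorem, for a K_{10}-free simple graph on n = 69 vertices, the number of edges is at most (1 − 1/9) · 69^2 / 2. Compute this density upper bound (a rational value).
Turán density bound = (8/9) · 69^2/2 = 2116

Turán's theorem: ex(n, K_{r+1}) is achieved by the complete r-partite Turán graph T(n, r) with parts as balanced as possible, and is at most (1 − 1/r) · n^2/2. For r = 9, n = 69: the density bound is (8/9) · 4761/2 = 2116. The integer-valued extremum is e(T(69, 9)) = 2115, which is strictly less than the density bound 2116 since 9 ∤ 69 (the parts of T(69, 9) cannot all be equal).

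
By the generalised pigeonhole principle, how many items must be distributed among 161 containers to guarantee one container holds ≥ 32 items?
n = (32 − 1)·161 + 1 = 4992

By the generalised pigeonhole principle, to guarantee some box contains ≥ r objects we need more than (r − 1) · k objects total. Threshold: n = (r − 1) · k + 1. With r = 32 and k = 161: n = 31 · 161 + 1 = 4991 + 1 = 4992. For n = 4991 = 31 · 161, we can put exactly 31 objects in every box, avoiding 32 in any single one — so 4992 is tight.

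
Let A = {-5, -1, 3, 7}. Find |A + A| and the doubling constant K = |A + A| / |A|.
K = |A + A| / |A| = 7/4

Enumerate A + A = {a + b : a, b ∈ A}. With |A| = 4, there are |A|^2 = 16 ordered sum pairs; collecting distinct values, A + A = {-10, -6, -2, 2, 6, 10, 14}, so |A + A| = 7. Thus K = 7/4. Here |A + A| = 2|A| − 1 = 7, the minimum possible — so K = 7/4 is minimal, which holds iff A is an arithmetic progression.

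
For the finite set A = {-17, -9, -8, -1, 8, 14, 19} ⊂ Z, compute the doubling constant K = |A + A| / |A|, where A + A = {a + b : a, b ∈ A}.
K = |A + A| / |A| = 26/7

Enumerate A + A = {a + b : a, b ∈ A}. With |A| = 7, there are |A|^2 = 49 ordered sum pairs; collecting distinct values, A + A = {-34, -26, -25, -18, -17, -16, -10, -9, -3, -2, -1, 0, 2, 5, 6, 7, 10, 11, 13, 16, 18, 22, 27, 28, 33, 38}, so |A + A| = 26. Thus K = 26/7. For comparison, the minimum possible |A + A| over all 7-element sets is 2·7 − 1 = 13 (so min K = 13/7), attained only by arithmetic progressions.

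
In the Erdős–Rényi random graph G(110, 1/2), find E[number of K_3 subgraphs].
E[# K_3] = C(110, 3) · (1/2)^C(3, 2) = 215820 / 2^3 = 53955/2 = 26977.5

For each 3-subset S of vertices (there are C(110, 3) = 215820 such S), let X_S = 1 if S induces a K_3 (all C(3, 2) = 3 edges present). Then P(X_S = 1) = (1/2)^3 = 1/8. By linearity of expectation, E[# K_3] = C(110, 3) · (1/2)^3 = 215820 / 8 = 53955/2 = 26977.5.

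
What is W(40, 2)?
W(40, 2) = 40 + 1 = 41

A 2-term AP is any pair of integers, so a monochromatic 2-AP exists iff some colour is used at least twice. With 40 colours, the colouring i ↦ i on {1, ..., 40} uses each colour once, avoiding any monochromatic pair, so W(40, 2) > 40. For {1, ..., 41}, pigeonhole forces two integers of the same colour, which form a monochromatic 2-AP. Hence W(40, 2) = 41.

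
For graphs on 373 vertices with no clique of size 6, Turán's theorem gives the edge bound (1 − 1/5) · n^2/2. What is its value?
Turán density bound = (4/5) · 373^2/2 = 278258/5 ≈ 55651.6

Turán's theorem: ex(n, K_{r+1}) is achieved by the complete r-partite Turán graph T(n, r) with parts as balanced as possible, and is at most (1 − 1/r) · n^2/2. For r = 5, n = 373: the density bound is (4/5) · 139129/2 = 278258/5 ≈ 55651.6. The integer-valued extremum is e(T(373, 5)) = 55651, which is strictly less than the density bound 278258/5 since 5 ∤ 373 (the parts of T(373, 5) cannot all be equal).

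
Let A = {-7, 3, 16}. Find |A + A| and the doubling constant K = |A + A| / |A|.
K = |A + A| / |A| = 6/3 = 2

Enumerate A + A = {a + b : a, b ∈ A}. With |A| = 3, there are |A|^2 = 9 ordered sum pairs; collecting distinct values, A + A = {-14, -4, 6, 9, 19, 32}, so |A + A| = 6. Thus K = 6/3 = 2. For comparison, the minimum possible |A + A| over all 3-element sets is 2·3 − 1 = 5 (so min K = 5/3), attained only by arithmetic progressions.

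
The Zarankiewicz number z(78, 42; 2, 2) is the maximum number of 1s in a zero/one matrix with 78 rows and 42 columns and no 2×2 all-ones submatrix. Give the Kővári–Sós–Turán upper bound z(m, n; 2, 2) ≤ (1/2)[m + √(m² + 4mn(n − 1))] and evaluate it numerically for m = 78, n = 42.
z(78, 42; 2, 2) ≤ (1/2)[78 + √(78² + 4·78·42·41)] = (1/2)[78 + √543348] = 407.5607

Kővári–Sós–Turán: let r_1, ..., r_78 be the row sums and z = Σ r_i the total number of 1s. Each pair of columns can share at most one row with both entries 1 (else a 2×2 all-ones block appears), so Σ_i C(r_i, 2) ≤ C(42, 2) = 861. By convexity Σ_i C(r_i, 2) ≥ 78·C(z/78, 2) = z(z − 78)/(2·78), giving z² − 78z − 78·42·41 ≤ 0 and hence z ≤ (1/2)[78 + √(6084 + 4·134316)] = (1/2)[78 + √543348] ≈ (1/2)(78 + 737.1214) = 407.5607.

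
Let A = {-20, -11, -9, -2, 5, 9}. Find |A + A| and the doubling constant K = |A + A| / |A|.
K = |A + A| / |A| = 18/6 = 3

Enumerate A + A = {a + b : a, b ∈ A}. With |A| = 6, there are |A|^2 = 36 ordered sum pairs; collecting distinct values, A + A = {-40, -31, -29, -22, -20, -18, -15, -13, -11, -6, -4, -2, 0, 3, 7, 10, 14, 18}, so |A + A| = 18. Thus K = 18/6 = 3. For comparison, the minimum possible |A + A| over all 6-element sets is 2·6 − 1 = 11 (so min K = 11/6), attained only by arithmetic progressions.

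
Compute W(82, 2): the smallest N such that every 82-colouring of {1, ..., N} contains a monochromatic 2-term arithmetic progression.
W(82, 2) = 82 + 1 = 83

A 2-term AP is any pair of integers, so a monochromatic 2-AP exists iff some colour is used at least twice. With 82 colours, the colouring i ↦ i on {1, ..., 82} uses each colour once, avoiding any monochromatic pair, so W(82, 2) > 82. For {1, ..., 83}, pigeonhole forces two integers of the same colour, which form a monochromatic 2-AP. Hence W(82, 2) = 83.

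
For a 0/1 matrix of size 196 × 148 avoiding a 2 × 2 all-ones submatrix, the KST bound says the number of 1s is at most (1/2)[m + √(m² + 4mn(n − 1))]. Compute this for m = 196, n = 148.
z(196, 148; 2, 2) ≤ (1/2)[196 + √(196² + 4·196·148·147)] = (1/2)[196 + √17095120] = 2165.3123

Kővári–Sós–Turán: let r_1, ..., r_196 be the row sums and z = Σ r_i the total number of 1s. Each pair of columns can share at most one row with both entries 1 (else a 2×2 all-ones block appears), so Σ_i C(r_i, 2) ≤ C(148, 2) = 10878. By convexity Σ_i C(r_i, 2) ≥ 196·C(z/196, 2) = z(z − 196)/(2·196), giving z² − 196z − 196·148·147 ≤ 0 and hence z ≤ (1/2)[196 + √(38416 + 4·4264176)] = (1/2)[196 + √17095120] ≈ (1/2)(196 + 4134.6245) = 2165.3123.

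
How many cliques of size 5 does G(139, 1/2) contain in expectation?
E[# K_5] = C(139, 5) · (1/2)^C(5, 2) = 402073902 / 2^10 = 201036951/512 ≈ 392650.294922

For each 5-subset S of vertices (there are C(139, 5) = 402073902 such S), let X_S = 1 if S induces a K_5 (all C(5, 2) = 10 edges present). Then P(X_S = 1) = (1/2)^10 = 1/1024. By linearity of expectation, E[# K_5] = C(139, 5) · (1/2)^10 = 402073902 / 1024 = 201036951/512 ≈ 392650.294922.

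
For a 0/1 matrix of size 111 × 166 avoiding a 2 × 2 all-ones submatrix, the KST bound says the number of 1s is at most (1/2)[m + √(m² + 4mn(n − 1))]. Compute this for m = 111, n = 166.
z(111, 166; 2, 2) ≤ (1/2)[111 + √(111² + 4·111·166·165)] = (1/2)[111 + √12173481] = 1800.0258

Kővári–Sós–Turán: let r_1, ..., r_111 be the row sums and z = Σ r_i the total number of 1s. Each pair of columns can share at most one row with both entries 1 (else a 2×2 all-ones block appears), so Σ_i C(r_i, 2) ≤ C(166, 2) = 13695. By convexity Σ_i C(r_i, 2) ≥ 111·C(z/111, 2) = z(z − 111)/(2·111), giving z² − 111z − 111·166·165 ≤ 0 and hence z ≤ (1/2)[111 + √(12321 + 4·3040290)] = (1/2)[111 + √12173481] ≈ (1/2)(111 + 3489.0516) = 1800.0258.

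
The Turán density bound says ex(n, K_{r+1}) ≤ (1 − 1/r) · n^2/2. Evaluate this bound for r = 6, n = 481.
Turán density bound = (5/6) · 481^2/2 = 1156805/12 ≈ 96400.4167

Turán's theorem: ex(n, K_{r+1}) is achieved by the complete r-partite Turán graph T(n, r) with parts as balanced as possible, and is at most (1 − 1/r) · n^2/2. For r = 6, n = 481: the density bound is (5/6) · 231361/2 = 1156805/12 ≈ 96400.4167. The integer-valued extremum is e(T(481, 6)) = 96400, which is strictly less than the density bound 1156805/12 since 6 ∤ 481 (the parts of T(481, 6) cannot all be equal).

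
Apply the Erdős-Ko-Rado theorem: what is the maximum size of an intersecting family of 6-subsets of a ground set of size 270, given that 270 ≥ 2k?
max |F| = C(269, 5) = 11306927303

Erdős-Ko-Rado (1961): when n ≥ 2k, max |F| = C(n−1, k−1). The bound is attained by the star {A : i ∈ A} for any fixed i ∈ [n]. Here C(270−1, 6−1) = C(269, 5) = 11306927303.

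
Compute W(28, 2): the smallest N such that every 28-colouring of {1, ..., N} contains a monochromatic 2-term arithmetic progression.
W(28, 2) = 28 + 1 = 29

A 2-term AP is any pair of integers, so a monochromatic 2-AP exists iff some colour is used at least twice. With 28 colours, the colouring i ↦ i on {1, ..., 28} uses each colour once, avoiding any monochromatic pair, so W(28, 2) > 28. For {1, ..., 29}, pigeonhole forces two integers of the same colour, which form a monochromatic 2-AP. Hence W(28, 2) = 29.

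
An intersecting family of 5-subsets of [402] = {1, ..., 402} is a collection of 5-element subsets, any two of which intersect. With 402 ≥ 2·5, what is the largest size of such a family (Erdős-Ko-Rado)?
max |F| = C(401, 4) = 1061326700

Erdős-Ko-Rado (1961): when n ≥ 2k, max |F| = C(n−1, k−1). The bound is attained by the star {A : i ∈ A} for any fixed i ∈ [n]. Here C(402−1, 5−1) = C(401, 4) = 1061326700.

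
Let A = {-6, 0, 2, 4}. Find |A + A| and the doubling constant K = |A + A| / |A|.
K = |A + A| / |A| = 9/4

Enumerate A + A = {a + b : a, b ∈ A}. With |A| = 4, there are |A|^2 = 16 ordered sum pairs; collecting distinct values, A + A = {-12, -6, -4, -2, 0, 2, 4, 6, 8}, so |A + A| = 9. Thus K = 9/4. For comparison, the minimum possible |A + A| over all 4-element sets is 2·4 − 1 = 7 (so min K = 7/4), attained only by arithmetic progressions.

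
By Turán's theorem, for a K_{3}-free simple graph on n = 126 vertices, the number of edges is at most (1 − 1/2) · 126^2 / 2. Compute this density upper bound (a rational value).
Turán density bound = (1/2) · 126^2/2 = 3969

Turán's theorem: ex(n, K_{r+1}) is achieved by the complete r-partite Turán graph T(n, r) with parts as balanced as possible, and is at most (1 − 1/r) · n^2/2. For r = 2, n = 126: the density bound is (1/2) · 15876/2 = 3969. Since 2 ∣ 126, the Turán graph T(126, 2) has parts of equal size 63, and its edge count e(T(126, 2)) = 3969 attains the density bound exactly.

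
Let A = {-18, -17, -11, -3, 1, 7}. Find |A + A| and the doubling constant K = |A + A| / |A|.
K = |A + A| / |A| = 20/6 = 10/3

Enumerate A + A = {a + b : a, b ∈ A}. With |A| = 6, there are |A|^2 = 36 ordered sum pairs; collecting distinct values, A + A = {-36, -35, -34, -29, -28, -22, -21, -20, -17, -16, -14, -11, -10, -6, -4, -2, 2, 4, 8, 14}, so |A + A| = 20. Thus K = 20/6 = 10/3. For comparison, the minimum possible |A + A| over all 6-element sets is 2·6 − 1 = 11 (so min K = 11/6), attained only by arithmetic progressions.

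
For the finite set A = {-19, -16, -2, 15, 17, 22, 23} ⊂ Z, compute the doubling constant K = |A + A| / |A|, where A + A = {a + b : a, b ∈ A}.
K = |A + A| / |A| = 27/7

Enumerate A + A = {a + b : a, b ∈ A}. With |A| = 7, there are |A|^2 = 49 ordered sum pairs; collecting distinct values, A + A = {-38, -35, -32, -21, -18, -4, -2, -1, 1, 3, 4, 6, 7, 13, 15, 20, 21, 30, 32, 34, 37, 38, 39, 40, 44, 45, 46}, so |A + A| = 27. Thus K = 27/7. For comparison, the minimum possible |A + A| over all 7-element sets is 2·7 − 1 = 13 (so min K = 13/7), attained only by arithmetic progressions.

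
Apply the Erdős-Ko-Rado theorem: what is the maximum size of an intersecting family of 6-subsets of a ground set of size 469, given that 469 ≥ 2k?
max |F| = C(468, 5) = 183121078608

The Erdős-Ko-Rado theorem states: for n ≥ 2k, an intersecting family of k-subsets of an n-element set has size at most C(n − 1, k − 1), with equality for 'star' families {A ⊆ [n] : |A| = k, i ∈ A} (fix an element i). For n = 469, k = 6: C(468, 5) = 183121078608.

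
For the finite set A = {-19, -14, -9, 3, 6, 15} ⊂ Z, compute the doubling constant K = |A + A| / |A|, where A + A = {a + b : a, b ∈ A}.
K = |A + A| / |A| = 19/6

Enumerate A + A = {a + b : a, b ∈ A}. With |A| = 6, there are |A|^2 = 36 ordered sum pairs; collecting distinct values, A + A = {-38, -33, -28, -23, -18, -16, -13, -11, -8, -6, -4, -3, 1, 6, 9, 12, 18, 21, 30}, so |A + A| = 19. Thus K = 19/6. For comparison, the minimum possible |A + A| over all 6-element sets is 2·6 − 1 = 11 (so min K = 11/6), attained only by arithmetic progressions.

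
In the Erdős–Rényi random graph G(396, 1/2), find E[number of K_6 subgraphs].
E[# K_6] = C(396, 6) · (1/2)^C(6, 2) = 5155981871964 / 2^15 = 1288995467991/8192 ≈ 157348079.588745

For each 6-subset S of vertices (there are C(396, 6) = 5155981871964 such S), let X_S = 1 if S induces a K_6 (all C(6, 2) = 15 edges present). Then P(X_S = 1) = (1/2)^15 = 1/32768. By linearity of expectation, E[# K_6] = C(396, 6) · (1/2)^15 = 5155981871964 / 32768 = 1288995467991/8192 ≈ 157348079.588745.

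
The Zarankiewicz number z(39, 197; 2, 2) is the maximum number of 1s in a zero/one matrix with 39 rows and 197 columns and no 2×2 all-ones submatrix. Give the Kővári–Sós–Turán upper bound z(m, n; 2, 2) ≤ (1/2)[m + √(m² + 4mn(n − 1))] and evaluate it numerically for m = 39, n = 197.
z(39, 197; 2, 2) ≤ (1/2)[39 + √(39² + 4·39·197·196)] = (1/2)[39 + √6024993] = 1246.7931

Kővári–Sós–Turán: let r_1, ..., r_39 be the row sums and z = Σ r_i the total number of 1s. Each pair of columns can share at most one row with both entries 1 (else a 2×2 all-ones block appears), so Σ_i C(r_i, 2) ≤ C(197, 2) = 19306. By convexity Σ_i C(r_i, 2) ≥ 39·C(z/39, 2) = z(z − 39)/(2·39), giving z² − 39z − 39·197·196 ≤ 0 and hence z ≤ (1/2)[39 + √(1521 + 4·1505868)] = (1/2)[39 + √6024993] ≈ (1/2)(39 + 2454.5861) = 1246.7931.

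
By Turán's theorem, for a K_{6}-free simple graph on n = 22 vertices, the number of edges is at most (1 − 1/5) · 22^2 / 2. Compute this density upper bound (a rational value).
Turán density bound = (4/5) · 22^2/2 = 968/5 ≈ 193.6

Turán's theorem: ex(n, K_{r+1}) is achieved by the complete r-partite Turán graph T(n, r) with parts as balanced as possible, and is at most (1 − 1/r) · n^2/2. For r = 5, n = 22: the density bound is (4/5) · 484/2 = 968/5 ≈ 193.6. The integer-valued extremum is e(T(22, 5)) = 193, which is strictly less than the density bound 968/5 since 5 ∤ 22 (the parts of T(22, 5) cannot all be equal).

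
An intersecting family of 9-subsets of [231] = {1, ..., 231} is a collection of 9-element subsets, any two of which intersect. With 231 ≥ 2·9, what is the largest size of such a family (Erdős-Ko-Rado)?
max |F| = C(230, 8) = 171730461788700

Erdős-Ko-Rado (1961): when n ≥ 2k, max |F| = C(n−1, k−1). The bound is attained by the star {A : i ∈ A} for any fixed i ∈ [n]. Here C(231−1, 9−1) = C(230, 8) = 171730461788700.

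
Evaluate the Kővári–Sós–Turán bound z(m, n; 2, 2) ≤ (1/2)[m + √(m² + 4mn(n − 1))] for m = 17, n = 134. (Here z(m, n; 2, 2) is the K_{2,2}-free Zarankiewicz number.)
z(17, 134; 2, 2) ≤ (1/2)[17 + √(17² + 4·17·134·133)] = (1/2)[17 + √1212185] = 558.9964

Kővári–Sós–Turán: let r_1, ..., r_17 be the row sums and z = Σ r_i the total number of 1s. Each pair of columns can share at most one row with both entries 1 (else a 2×2 all-ones block appears), so Σ_i C(r_i, 2) ≤ C(134, 2) = 8911. By convexity Σ_i C(r_i, 2) ≥ 17·C(z/17, 2) = z(z − 17)/(2·17), giving z² − 17z − 17·134·133 ≤ 0 and hence z ≤ (1/2)[17 + √(289 + 4·302974)] = (1/2)[17 + √1212185] ≈ (1/2)(17 + 1100.9927) = 558.9964.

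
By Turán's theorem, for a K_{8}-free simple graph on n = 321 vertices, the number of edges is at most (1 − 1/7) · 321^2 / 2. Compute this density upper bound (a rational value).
Turán density bound = (6/7) · 321^2/2 = 309123/7 ≈ 44160.4286

Turán's theorem: ex(n, K_{r+1}) is achieved by the complete r-partite Turán graph T(n, r) with parts as balanced as possible, and is at most (1 − 1/r) · n^2/2. For r = 7, n = 321: the density bound is (6/7) · 103041/2 = 309123/7 ≈ 44160.4286. The integer-valued extremum is e(T(321, 7)) = 44160, which is strictly less than the density bound 309123/7 since 7 ∤ 321 (the parts of T(321, 7) cannot all be equal).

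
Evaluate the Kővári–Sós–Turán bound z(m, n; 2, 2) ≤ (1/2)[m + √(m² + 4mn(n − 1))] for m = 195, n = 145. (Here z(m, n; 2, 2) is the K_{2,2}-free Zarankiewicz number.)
z(195, 145; 2, 2) ≤ (1/2)[195 + √(195² + 4·195·145·144)] = (1/2)[195 + √16324425] = 2117.6748

Kővári–Sós–Turán: let r_1, ..., r_195 be the row sums and z = Σ r_i the total number of 1s. Each pair of columns can share at most one row with both entries 1 (else a 2×2 all-ones block appears), so Σ_i C(r_i, 2) ≤ C(145, 2) = 10440. By convexity Σ_i C(r_i, 2) ≥ 195·C(z/195, 2) = z(z − 195)/(2·195), giving z² − 195z − 195·145·144 ≤ 0 and hence z ≤ (1/2)[195 + √(38025 + 4·4071600)] = (1/2)[195 + √16324425] ≈ (1/2)(195 + 4040.3496) = 2117.6748.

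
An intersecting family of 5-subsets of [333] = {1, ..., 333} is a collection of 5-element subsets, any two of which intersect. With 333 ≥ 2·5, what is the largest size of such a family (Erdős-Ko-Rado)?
max |F| = C(332, 4) = 497123935

Erdős-Ko-Rado (1961): when n ≥ 2k, max |F| = C(n−1, k−1). The bound is attained by the star {A : i ∈ A} for any fixed i ∈ [n]. Here C(333−1, 5−1) = C(332, 4) = 497123935.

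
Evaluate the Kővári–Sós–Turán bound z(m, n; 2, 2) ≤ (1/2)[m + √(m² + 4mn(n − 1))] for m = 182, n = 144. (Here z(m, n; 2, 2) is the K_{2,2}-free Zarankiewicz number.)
z(182, 144; 2, 2) ≤ (1/2)[182 + √(182² + 4·182·144·143)] = (1/2)[182 + √15024100] = 2029.0467

Kővári–Sós–Turán: let r_1, ..., r_182 be the row sums and z = Σ r_i the total number of 1s. Each pair of columns can share at most one row with both entries 1 (else a 2×2 all-ones block appears), so Σ_i C(r_i, 2) ≤ C(144, 2) = 10296. By convexity Σ_i C(r_i, 2) ≥ 182·C(z/182, 2) = z(z − 182)/(2·182), giving z² − 182z − 182·144·143 ≤ 0 and hence z ≤ (1/2)[182 + √(33124 + 4·3747744)] = (1/2)[182 + √15024100] ≈ (1/2)(182 + 3876.0934) = 2029.0467.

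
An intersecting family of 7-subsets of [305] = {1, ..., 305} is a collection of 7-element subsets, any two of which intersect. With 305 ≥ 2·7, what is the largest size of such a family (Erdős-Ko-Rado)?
max |F| = C(304, 6) = 1043156809240

Erdős-Ko-Rado (1961): when n ≥ 2k, max |F| = C(n−1, k−1). The bound is attained by the star {A : i ∈ A} for any fixed i ∈ [n]. Here C(305−1, 7−1) = C(304, 6) = 1043156809240.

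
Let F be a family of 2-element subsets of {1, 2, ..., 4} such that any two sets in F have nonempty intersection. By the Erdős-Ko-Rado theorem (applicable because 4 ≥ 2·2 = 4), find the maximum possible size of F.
max |F| = C(3, 1) = 3

Erdős-Ko-Rado (1961): when n ≥ 2k, max |F| = C(n−1, k−1). The bound is attained by the star {A : i ∈ A} for any fixed i ∈ [n]. Here C(4−1, 2−1) = C(3, 1) = 3.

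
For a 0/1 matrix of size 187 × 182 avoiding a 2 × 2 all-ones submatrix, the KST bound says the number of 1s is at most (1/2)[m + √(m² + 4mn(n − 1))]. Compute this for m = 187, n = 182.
z(187, 182; 2, 2) ≤ (1/2)[187 + √(187² + 4·187·182·181)] = (1/2)[187 + √24675585] = 2577.2263

Kővári–Sós–Turán: let r_1, ..., r_187 be the row sums and z = Σ r_i the total number of 1s. Each pair of columns can share at most one row with both entries 1 (else a 2×2 all-ones block appears), so Σ_i C(r_i, 2) ≤ C(182, 2) = 16471. By convexity Σ_i C(r_i, 2) ≥ 187·C(z/187, 2) = z(z − 187)/(2·187), giving z² − 187z − 187·182·181 ≤ 0 and hence z ≤ (1/2)[187 + √(34969 + 4·6160154)] = (1/2)[187 + √24675585] ≈ (1/2)(187 + 4967.4526) = 2577.2263.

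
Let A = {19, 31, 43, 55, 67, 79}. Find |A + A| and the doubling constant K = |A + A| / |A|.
K = |A + A| / |A| = 11/6

Enumerate A + A = {a + b : a, b ∈ A}. With |A| = 6, there are |A|^2 = 36 ordered sum pairs; collecting distinct values, A + A = {38, 50, 62, 74, 86, 98, 110, 122, 134, 146, 158}, so |A + A| = 11. Thus K = 11/6. Here |A + A| = 2|A| − 1 = 11, the minimum possible — so K = 11/6 is minimal, which holds iff A is an arithmetic progression.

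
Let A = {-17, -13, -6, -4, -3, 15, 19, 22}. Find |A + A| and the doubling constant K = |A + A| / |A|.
K = |A + A| / |A| = 33/8

Enumerate A + A = {a + b : a, b ∈ A}. With |A| = 8, there are |A|^2 = 64 ordered sum pairs; collecting distinct values, A + A = {-34, -30, -26, -23, -21, -20, -19, -17, -16, -12, -10, -9, -8, -7, -6, -2, 2, 5, 6, 9, 11, 12, 13, 15, 16, 18, 19, 30, 34, 37, 38, 41, 44}, so |A + A| = 33. Thus K = 33/8. For comparison, the minimum possible |A + A| over all 8-element sets is 2·8 − 1 = 15 (so min K = 15/8), attained only by arithmetic progressions.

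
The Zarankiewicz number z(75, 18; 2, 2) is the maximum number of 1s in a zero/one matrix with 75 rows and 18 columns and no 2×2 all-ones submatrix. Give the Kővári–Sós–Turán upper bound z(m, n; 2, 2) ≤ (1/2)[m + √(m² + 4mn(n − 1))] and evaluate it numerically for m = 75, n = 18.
z(75, 18; 2, 2) ≤ (1/2)[75 + √(75² + 4·75·18·17)] = (1/2)[75 + √97425] = 193.5649

Kővári–Sós–Turán: let r_1, ..., r_75 be the row sums and z = Σ r_i the total number of 1s. Each pair of columns can share at most one row with both entries 1 (else a 2×2 all-ones block appears), so Σ_i C(r_i, 2) ≤ C(18, 2) = 153. By convexity Σ_i C(r_i, 2) ≥ 75·C(z/75, 2) = z(z − 75)/(2·75), giving z² − 75z − 75·18·17 ≤ 0 and hence z ≤ (1/2)[75 + √(5625 + 4·22950)] = (1/2)[75 + √97425] ≈ (1/2)(75 + 312.1298) = 193.5649.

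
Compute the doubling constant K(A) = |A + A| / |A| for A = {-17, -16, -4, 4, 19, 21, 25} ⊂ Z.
K = |A + A| / |A| = 27/7

Enumerate A + A = {a + b : a, b ∈ A}. With |A| = 7, there are |A|^2 = 49 ordered sum pairs; collecting distinct values, A + A = {-34, -33, -32, -21, -20, -13, -12, -8, 0, 2, 3, 4, 5, 8, 9, 15, 17, 21, 23, 25, 29, 38, 40, 42, 44, 46, 50}, so |A + A| = 27. Thus K = 27/7. For comparison, the minimum possible |A + A| over all 7-element sets is 2·7 − 1 = 13 (so min K = 13/7), attained only by arithmetic progressions.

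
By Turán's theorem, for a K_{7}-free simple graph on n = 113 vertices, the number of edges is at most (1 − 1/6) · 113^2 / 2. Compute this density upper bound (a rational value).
Turán density bound = (5/6) · 113^2/2 = 63845/12 ≈ 5320.4167

Turán's theorem: ex(n, K_{r+1}) is achieved by the complete r-partite Turán graph T(n, r) with parts as balanced as possible, and is at most (1 − 1/r) · n^2/2. For r = 6, n = 113: the density bound is (5/6) · 12769/2 = 63845/12 ≈ 5320.4167. The integer-valued extremum is e(T(113, 6)) = 5320, which is strictly less than the density bound 63845/12 since 6 ∤ 113 (the parts of T(113, 6) cannot all be equal).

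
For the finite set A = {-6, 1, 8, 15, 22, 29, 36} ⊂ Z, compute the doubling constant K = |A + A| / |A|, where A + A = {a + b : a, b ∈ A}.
K = |A + A| / |A| = 13/7

Enumerate A + A = {a + b : a, b ∈ A}. With |A| = 7, there are |A|^2 = 49 ordered sum pairs; collecting distinct values, A + A = {-12, -5, 2, 9, 16, 23, 30, 37, 44, 51, 58, 65, 72}, so |A + A| = 13. Thus K = 13/7. Here |A + A| = 2|A| − 1 = 13, the minimum possible — so K = 13/7 is minimal, which holds iff A is an arithmetic progression.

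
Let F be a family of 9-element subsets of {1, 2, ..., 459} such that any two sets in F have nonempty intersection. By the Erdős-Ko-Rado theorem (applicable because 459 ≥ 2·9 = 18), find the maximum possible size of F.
max |F| = C(458, 8) = 45155060190495541

Erdős-Ko-Rado (1961): when n ≥ 2k, max |F| = C(n−1, k−1). The bound is attained by the star {A : i ∈ A} for any fixed i ∈ [n]. Here C(459−1, 9−1) = C(458, 8) = 45155060190495541.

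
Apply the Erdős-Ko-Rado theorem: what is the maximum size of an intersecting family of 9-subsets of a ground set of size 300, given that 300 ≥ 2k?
max |F| = C(299, 8) = 1441567250764641

The Erdős-Ko-Rado theorem states: for n ≥ 2k, an intersecting family of k-subsets of an n-element set has size at most C(n − 1, k − 1), with equality for 'star' families {A ⊆ [n] : |A| = k, i ∈ A} (fix an element i). For n = 300, k = 9: C(299, 8) = 1441567250764641.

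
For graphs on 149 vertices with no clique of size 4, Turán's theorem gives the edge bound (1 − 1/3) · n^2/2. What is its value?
Turán density bound = (2/3) · 149^2/2 = 22201/3 ≈ 7400.3333

Turán's theorem: ex(n, K_{r+1}) is achieved by the complete r-partite Turán graph T(n, r) with parts as balanced as possible, and is at most (1 − 1/r) · n^2/2. For r = 3, n = 149: the density bound is (2/3) · 22201/2 = 22201/3 ≈ 7400.3333. The integer-valued extremum is e(T(149, 3)) = 7400, which is strictly less than the density bound 22201/3 since 3 ∤ 149 (the parts of T(149, 3) cannot all be equal).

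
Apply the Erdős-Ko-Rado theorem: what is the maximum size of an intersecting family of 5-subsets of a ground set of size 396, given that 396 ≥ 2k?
max |F| = C(395, 4) = 998988970

Erdős-Ko-Rado (1961): when n ≥ 2k, max |F| = C(n−1, k−1). The bound is attained by the star {A : i ∈ A} for any fixed i ∈ [n]. Here C(396−1, 5−1) = C(395, 4) = 998988970.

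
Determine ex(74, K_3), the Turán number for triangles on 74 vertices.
ex(74, K_3) = ⌊74^2/4⌋ = 1369

Mantel (1907): a triangle-free graph on n vertices has at most ⌊n^2/4⌋ edges, with equality for the complete bipartite graph K_{⌊n/2⌋, ⌈n/2⌉}. For n = 74: ⌊74^2/4⌋ = ⌊5476/4⌋ = 1369. The extremal graph is K_{37, 37}, which has 37·37 = 1369 edges.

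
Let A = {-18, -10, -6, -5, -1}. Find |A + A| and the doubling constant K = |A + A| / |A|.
K = |A + A| / |A| = 14/5

Enumerate A + A = {a + b : a, b ∈ A}. With |A| = 5, there are |A|^2 = 25 ordered sum pairs; collecting distinct values, A + A = {-36, -28, -24, -23, -20, -19, -16, -15, -12, -11, -10, -7, -6, -2}, so |A + A| = 14. Thus K = 14/5. For comparison, the minimum possible |A + A| over all 5-element sets is 2·5 − 1 = 9 (so min K = 9/5), attained only by arithmetic progressions.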